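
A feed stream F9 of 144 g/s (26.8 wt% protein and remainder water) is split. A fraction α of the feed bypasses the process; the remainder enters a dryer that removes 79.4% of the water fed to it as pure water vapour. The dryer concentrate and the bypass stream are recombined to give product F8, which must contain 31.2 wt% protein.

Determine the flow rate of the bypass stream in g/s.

109.1 g/s

All 144×0.268 = 38.592 g/s of protein reaches F8, so F8 = 38.592/0.312 = 123.69 g/s and vapour = 20.308 g/s.
The evaporator receives (1−α)·144 of feed at 0.732 water and removes 0.794 of that water:
0.794×0.732×(1−α)×144 = 20.308
(1−α) = 20.308/83.694 = 0.2426;  α = 0.7574.
Bypass flow = 0.7574×144 = 109.06 g/s.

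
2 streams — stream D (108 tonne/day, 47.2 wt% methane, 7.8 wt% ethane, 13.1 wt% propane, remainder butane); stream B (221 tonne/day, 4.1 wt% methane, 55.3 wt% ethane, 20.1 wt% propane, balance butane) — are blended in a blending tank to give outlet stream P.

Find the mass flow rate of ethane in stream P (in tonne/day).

130.6 tonne/day

ethane out = ethane in = 108×0.078 + 221×0.553 = 130.64 tonne/day.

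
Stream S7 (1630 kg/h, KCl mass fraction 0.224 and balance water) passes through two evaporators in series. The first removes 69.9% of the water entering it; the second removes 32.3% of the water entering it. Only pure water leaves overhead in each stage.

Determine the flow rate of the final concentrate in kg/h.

622.9 kg/h

water in feed = 1630×0.776 = 1264.9 kg/h.
After stage 1: water left = (1−0.699)×1264.9 = 380.73; stream total = 745.85 kg/h.
After stage 2: water left = (1−0.323)×380.73 = 257.75; final concentrate = 622.87 kg/h.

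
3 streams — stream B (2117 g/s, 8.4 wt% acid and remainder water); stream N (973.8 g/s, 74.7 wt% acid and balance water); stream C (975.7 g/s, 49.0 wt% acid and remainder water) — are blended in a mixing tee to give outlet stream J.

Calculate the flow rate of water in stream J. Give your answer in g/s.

2683 g/s

water out = water in = 2117×0.916 + 973.8×0.253 + 975.7×0.510 = 2683.2 g/s.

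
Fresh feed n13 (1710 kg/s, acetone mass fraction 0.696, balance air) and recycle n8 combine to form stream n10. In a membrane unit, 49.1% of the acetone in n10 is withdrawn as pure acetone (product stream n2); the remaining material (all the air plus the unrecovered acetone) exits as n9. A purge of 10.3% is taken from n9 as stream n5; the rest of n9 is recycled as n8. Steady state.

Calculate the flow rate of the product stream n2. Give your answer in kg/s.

acetone in n10: m_A = 1710×0.696 + (1−0.103)·(1−0.491)·m_A, so m_A = 1190.2/0.5434 = 2190.1 kg/s.
Product n2 = 0.491×2190.1 = 1075.3 kg/s.

1075 kg/s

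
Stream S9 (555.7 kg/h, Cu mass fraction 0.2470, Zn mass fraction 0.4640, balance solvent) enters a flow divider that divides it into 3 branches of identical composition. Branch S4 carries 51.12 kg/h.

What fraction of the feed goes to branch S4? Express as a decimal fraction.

0.092

Fraction to S4 = 51.12/555.7 = 0.0920.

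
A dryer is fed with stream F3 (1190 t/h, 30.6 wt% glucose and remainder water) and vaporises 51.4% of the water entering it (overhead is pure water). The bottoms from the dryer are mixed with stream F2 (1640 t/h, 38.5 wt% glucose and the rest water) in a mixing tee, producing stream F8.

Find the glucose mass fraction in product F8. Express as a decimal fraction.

0.4139

Vapour removed = 0.514×0.694×1190 = 424.49 t/h; concentrate = 765.51 t/h.
glucose reaching the mixer = 364.14 (from concentrate) + 1640×0.385 = 995.54 t/h.
Product flow = 765.51 + 1640 = 2405.5 t/h; glucose fraction = 0.4139.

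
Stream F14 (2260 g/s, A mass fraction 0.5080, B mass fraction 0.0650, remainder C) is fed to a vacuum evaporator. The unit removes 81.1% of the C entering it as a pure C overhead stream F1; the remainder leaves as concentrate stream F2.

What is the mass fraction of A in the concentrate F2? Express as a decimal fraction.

0.7771

A is not removed: 2260×0.508 = 1148.1 g/s of A enters F2.
C entering = 2260×0.427 = 965.02 g/s; overhead removed = 0.811×965.02 = 782.63 g/s.
Concentrate = 2260 − 782.63 = 1477.4 g/s.
Mass fraction = 1148.1/1477.4 = 0.7771.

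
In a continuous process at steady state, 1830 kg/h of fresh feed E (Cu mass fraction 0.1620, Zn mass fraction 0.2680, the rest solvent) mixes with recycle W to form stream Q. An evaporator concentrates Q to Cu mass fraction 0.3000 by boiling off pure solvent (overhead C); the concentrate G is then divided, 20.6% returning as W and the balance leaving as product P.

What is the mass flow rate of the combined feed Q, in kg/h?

2086 kg/h

Overall Cu balance (none leaves overhead): Cu in fresh feed = Cu in product, i.e. 1830×0.162 = (1−0.206)·G·0.300.
G = 296.46/(0.300×0.794) = 1244.6 kg/h.
Recycle W = 0.206×1244.6 = 256.38 kg/h.
Combined feed Q = 1830 + 256.38 = 2086.4 kg/h.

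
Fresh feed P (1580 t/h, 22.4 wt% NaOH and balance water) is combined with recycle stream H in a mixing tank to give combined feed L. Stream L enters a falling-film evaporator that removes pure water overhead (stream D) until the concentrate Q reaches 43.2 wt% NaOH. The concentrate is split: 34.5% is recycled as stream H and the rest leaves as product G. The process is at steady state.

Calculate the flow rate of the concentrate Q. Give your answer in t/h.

Overall NaOH balance (none leaves overhead): NaOH in fresh feed = NaOH in product, i.e. 1580×0.224 = (1−0.345)·Q·0.432.
Q = 353.92/(0.432×0.655) = 1250.8 t/h.

1251 t/h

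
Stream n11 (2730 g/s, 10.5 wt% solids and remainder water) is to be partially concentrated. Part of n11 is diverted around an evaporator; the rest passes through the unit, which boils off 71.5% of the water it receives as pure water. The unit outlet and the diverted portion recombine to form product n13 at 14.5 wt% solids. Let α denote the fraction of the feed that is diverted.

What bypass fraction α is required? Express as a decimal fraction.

0.569

All 2730×0.105 = 286.65 g/s of solids reaches n13, so n13 = 286.65/0.145 = 1976.9 g/s and vapour = 753.1 g/s.
The evaporator receives (1−α)·2730 of feed at 0.895 water and removes 0.715 of that water:
0.715×0.895×(1−α)×2730 = 753.1
(1−α) = 753.1/1747 = 0.4311;  α = 0.5689.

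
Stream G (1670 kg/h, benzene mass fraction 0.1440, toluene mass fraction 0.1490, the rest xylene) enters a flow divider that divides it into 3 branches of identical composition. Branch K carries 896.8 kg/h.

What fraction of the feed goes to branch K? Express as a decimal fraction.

Fraction to K = 896.8/1670 = 0.5370.

0.537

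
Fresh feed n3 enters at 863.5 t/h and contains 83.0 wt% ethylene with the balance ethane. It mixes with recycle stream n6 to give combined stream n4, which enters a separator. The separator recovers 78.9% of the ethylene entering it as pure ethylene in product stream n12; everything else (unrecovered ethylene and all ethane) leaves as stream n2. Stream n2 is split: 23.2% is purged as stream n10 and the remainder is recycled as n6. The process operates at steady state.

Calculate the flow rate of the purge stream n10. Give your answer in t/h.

ethane enters only via n3 and leaves only via the purge: 863.5×0.170 = 0.232×(ethane in n2), and the separator passes all ethane, so ethane in n4 = ethane in n2 = 632.74 t/h.
ethylene in n4: m_A = 863.5×0.830 + (1−0.232)·(1−0.789)·m_A, so m_A = 716.7/0.8380 = 855.31 t/h.
n2 = (1−0.789)×855.31 + 632.74 = 813.21 t/h.
Purge n10 = 0.232×813.21 = 188.66 t/h.

188.7 t/h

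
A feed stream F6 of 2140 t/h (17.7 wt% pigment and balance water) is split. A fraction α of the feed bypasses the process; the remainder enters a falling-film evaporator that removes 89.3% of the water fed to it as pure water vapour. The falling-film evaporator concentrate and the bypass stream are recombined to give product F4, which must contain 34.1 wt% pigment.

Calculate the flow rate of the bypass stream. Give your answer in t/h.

All 2140×0.177 = 378.78 t/h of pigment reaches F4, so F4 = 378.78/0.341 = 1110.8 t/h and vapour = 1029.2 t/h.
The evaporator receives (1−α)·2140 of feed at 0.823 water and removes 0.893 of that water:
0.893×0.823×(1−α)×2140 = 1029.2
(1−α) = 1029.2/1572.8 = 0.6544;  α = 0.3456.
Bypass flow = 0.3456×2140 = 739.6 t/h.

739.6 t/h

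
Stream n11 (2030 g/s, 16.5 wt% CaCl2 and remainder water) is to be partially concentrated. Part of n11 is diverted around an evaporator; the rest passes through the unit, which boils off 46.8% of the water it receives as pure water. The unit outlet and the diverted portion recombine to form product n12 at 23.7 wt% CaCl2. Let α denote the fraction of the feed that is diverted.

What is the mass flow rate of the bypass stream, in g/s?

All 2030×0.165 = 334.95 g/s of CaCl2 reaches n12, so n12 = 334.95/0.237 = 1413.3 g/s and vapour = 616.71 g/s.
The evaporator receives (1−α)·2030 of feed at 0.835 water and removes 0.468 of that water:
0.468×0.835×(1−α)×2030 = 616.71
(1−α) = 616.71/793.28 = 0.7774;  α = 0.2226.
Bypass flow = 0.2226×2030 = 451.85 g/s.

451.9 g/s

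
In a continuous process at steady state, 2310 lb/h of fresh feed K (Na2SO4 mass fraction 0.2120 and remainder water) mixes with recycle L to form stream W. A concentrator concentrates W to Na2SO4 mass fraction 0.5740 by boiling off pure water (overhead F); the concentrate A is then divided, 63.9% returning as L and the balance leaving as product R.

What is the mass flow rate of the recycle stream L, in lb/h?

Overall Na2SO4 balance (none leaves overhead): Na2SO4 in fresh feed = Na2SO4 in product, i.e. 2310×0.212 = (1−0.639)·A·0.574.
A = 489.72/(0.574×0.361) = 2363.4 lb/h.
Recycle L = 0.639×2363.4 = 1510.2 lb/h.

1510 lb/h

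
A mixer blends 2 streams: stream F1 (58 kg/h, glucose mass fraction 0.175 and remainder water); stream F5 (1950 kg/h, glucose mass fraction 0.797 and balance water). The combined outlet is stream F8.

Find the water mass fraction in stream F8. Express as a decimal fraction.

0.221

Total flow out = 58 + 1950 = 2008 kg/h.
water in = 58×0.825 + 1950×0.203 = 443.7 kg/h.
water mass fraction in F8 = 443.7/2008 = 0.221.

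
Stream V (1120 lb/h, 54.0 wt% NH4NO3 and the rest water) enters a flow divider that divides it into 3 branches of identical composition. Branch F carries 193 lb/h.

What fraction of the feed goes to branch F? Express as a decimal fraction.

0.172

Fraction to F = 193/1120 = 0.1723.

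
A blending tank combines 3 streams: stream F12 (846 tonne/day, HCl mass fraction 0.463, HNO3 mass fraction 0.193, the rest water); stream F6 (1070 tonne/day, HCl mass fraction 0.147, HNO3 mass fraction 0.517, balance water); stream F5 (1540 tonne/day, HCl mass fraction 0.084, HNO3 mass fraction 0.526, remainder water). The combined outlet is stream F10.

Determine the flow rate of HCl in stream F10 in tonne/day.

HCl out = HCl in = 846×0.463 + 1070×0.147 + 1540×0.084 = 678.35 tonne/day.

678.3 tonne/day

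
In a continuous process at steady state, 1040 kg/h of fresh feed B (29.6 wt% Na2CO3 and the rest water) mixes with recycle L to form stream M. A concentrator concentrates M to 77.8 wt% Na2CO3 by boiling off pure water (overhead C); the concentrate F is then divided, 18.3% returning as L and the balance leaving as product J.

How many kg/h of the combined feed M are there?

1129 kg/h

Overall Na2CO3 balance (none leaves overhead): Na2CO3 in fresh feed = Na2CO3 in product, i.e. 1040×0.296 = (1−0.183)·F·0.778.
F = 307.84/(0.778×0.817) = 484.31 kg/h.
Recycle L = 0.183×484.31 = 88.629 kg/h.
Combined feed M = 1040 + 88.629 = 1128.6 kg/h.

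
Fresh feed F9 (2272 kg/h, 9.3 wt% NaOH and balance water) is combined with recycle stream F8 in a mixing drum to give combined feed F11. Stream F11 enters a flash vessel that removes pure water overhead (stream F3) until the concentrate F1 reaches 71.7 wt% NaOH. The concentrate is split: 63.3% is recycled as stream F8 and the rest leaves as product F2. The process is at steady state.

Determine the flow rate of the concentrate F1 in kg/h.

803 kg/h

Overall NaOH balance (none leaves overhead): NaOH in fresh feed = NaOH in product, i.e. 2272×0.093 = (1−0.633)·F1·0.717.
F1 = 211.3/(0.717×0.367) = 802.98 kg/h.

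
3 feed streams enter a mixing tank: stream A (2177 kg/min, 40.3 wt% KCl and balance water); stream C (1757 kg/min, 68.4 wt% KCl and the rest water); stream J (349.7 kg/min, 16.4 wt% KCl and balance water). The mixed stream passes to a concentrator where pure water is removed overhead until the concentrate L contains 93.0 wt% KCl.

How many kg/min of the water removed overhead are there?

1986 kg/min

KCl entering = 2177×0.403 + 1757×0.684 + 349.7×0.164 = 2136.5 kg/min.
All KCl reports to L, so L = 2136.5/0.930 = 2297.3 kg/min.
Total feed = 4283.7 kg/min; overhead = 4283.7 − 2297.3 = 1986.4 kg/min.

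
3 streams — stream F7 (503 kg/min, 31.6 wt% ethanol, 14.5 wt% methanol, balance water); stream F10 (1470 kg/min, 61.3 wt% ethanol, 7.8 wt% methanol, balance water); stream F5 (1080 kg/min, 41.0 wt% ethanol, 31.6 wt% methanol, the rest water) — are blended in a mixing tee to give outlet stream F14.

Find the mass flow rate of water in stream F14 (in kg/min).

water out = water in = 503×0.539 + 1470×0.309 + 1080×0.274 = 1021.3 kg/min.

1021 kg/min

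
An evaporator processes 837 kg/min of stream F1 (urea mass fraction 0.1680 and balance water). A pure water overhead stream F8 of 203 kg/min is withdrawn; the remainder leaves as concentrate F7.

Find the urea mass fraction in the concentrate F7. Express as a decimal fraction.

0.2218

urea is not removed: 837×0.168 = 140.62 kg/min of urea enters F7.
Concentrate = 837 − 203 = 634 kg/min.
Mass fraction = 140.62/634 = 0.2218.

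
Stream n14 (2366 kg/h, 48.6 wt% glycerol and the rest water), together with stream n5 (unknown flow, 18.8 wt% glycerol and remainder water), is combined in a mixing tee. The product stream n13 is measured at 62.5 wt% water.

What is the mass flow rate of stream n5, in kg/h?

Let n5 be the unknown flow. Total out = 2366 + n5.
water balance: 1216.1 + 0.812·n5 = 0.625·(2366 + n5)
(0.812 − 0.625)·n5 = 0.625×2366 − 1216.1 = 262.63
n5 = 262.63 / 0.187 = 1404.4 kg/h

1404 kg/h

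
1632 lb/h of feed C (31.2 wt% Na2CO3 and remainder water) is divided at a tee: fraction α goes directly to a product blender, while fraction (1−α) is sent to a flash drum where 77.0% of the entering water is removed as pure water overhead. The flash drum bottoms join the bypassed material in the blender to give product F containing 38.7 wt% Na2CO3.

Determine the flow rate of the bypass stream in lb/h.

All 1632×0.312 = 509.18 lb/h of Na2CO3 reaches F, so F = 509.18/0.387 = 1315.7 lb/h and vapour = 316.28 lb/h.
The evaporator receives (1−α)·1632 of feed at 0.688 water and removes 0.770 of that water:
0.770×0.688×(1−α)×1632 = 316.28
(1−α) = 316.28/864.57 = 0.3658;  α = 0.6342.
Bypass flow = 0.6342×1632 = 1035 lb/h.

1035 lb/h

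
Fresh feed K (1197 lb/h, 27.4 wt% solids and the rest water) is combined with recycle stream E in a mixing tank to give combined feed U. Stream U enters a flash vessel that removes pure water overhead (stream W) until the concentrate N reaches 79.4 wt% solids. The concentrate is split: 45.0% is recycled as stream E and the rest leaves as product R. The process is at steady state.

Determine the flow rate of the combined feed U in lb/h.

Overall solids balance (none leaves overhead): solids in fresh feed = solids in product, i.e. 1197×0.274 = (1−0.450)·N·0.794.
N = 327.98/(0.794×0.550) = 751.04 lb/h.
Recycle E = 0.450×751.04 = 337.97 lb/h.
Combined feed U = 1197 + 337.97 = 1535 lb/h.

1535 lb/h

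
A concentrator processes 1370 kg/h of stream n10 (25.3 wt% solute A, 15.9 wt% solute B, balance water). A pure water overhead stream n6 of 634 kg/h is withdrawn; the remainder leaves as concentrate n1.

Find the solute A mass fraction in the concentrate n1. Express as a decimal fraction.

solute A is not removed: 1370×0.253 = 346.61 kg/h of solute A enters n1.
Concentrate = 1370 − 634 = 736 kg/h.
Mass fraction = 346.61/736 = 0.4709.

0.4709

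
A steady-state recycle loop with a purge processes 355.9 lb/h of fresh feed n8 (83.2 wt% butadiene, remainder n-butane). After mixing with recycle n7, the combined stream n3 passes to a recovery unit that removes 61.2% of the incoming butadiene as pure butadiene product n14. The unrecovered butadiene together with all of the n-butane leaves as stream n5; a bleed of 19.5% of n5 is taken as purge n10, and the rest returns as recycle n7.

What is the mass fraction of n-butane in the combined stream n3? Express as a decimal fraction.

0.416

n-butane enters only via n8 and leaves only via the purge: 355.9×0.168 = 0.195×(n-butane in n5), and the recovery unit passes all n-butane, so n-butane in n3 = n-butane in n5 = 306.62 lb/h.
butadiene in n3: m_A = 355.9×0.832 + (1−0.195)·(1−0.612)·m_A, so m_A = 296.11/0.6877 = 430.6 lb/h.
n3 = 430.6 + 306.62 = 737.23 lb/h.
n-butane fraction in n3 = 306.62/737.23 = 0.416.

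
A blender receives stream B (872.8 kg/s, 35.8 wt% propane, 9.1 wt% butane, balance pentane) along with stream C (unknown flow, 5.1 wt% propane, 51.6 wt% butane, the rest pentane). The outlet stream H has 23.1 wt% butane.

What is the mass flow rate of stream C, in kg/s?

Let C be the unknown flow. Total out = 872.8 + C.
butane balance: 79.425 + 0.516·C = 0.231·(872.8 + C)
(0.516 − 0.231)·C = 0.231×872.8 − 79.425 = 122.19
C = 122.19 / 0.285 = 428.74 kg/s

428.7 kg/s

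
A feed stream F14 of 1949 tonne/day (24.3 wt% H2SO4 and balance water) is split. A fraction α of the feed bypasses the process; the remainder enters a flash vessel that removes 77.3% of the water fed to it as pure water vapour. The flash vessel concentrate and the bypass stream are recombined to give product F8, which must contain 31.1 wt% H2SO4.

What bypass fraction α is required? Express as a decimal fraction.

0.626

All 1949×0.243 = 473.61 tonne/day of H2SO4 reaches F8, so F8 = 473.61/0.311 = 1522.9 tonne/day and vapour = 426.15 tonne/day.
The evaporator receives (1−α)·1949 of feed at 0.757 water and removes 0.773 of that water:
0.773×0.757×(1−α)×1949 = 426.15
(1−α) = 426.15/1140.5 = 0.3737;  α = 0.6263.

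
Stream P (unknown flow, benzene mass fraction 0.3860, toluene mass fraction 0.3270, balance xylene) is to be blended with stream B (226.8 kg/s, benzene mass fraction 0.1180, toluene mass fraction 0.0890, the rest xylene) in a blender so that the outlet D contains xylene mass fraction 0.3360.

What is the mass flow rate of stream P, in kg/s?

2115 kg/s

Let P be the unknown flow. Total out = 226.8 + P.
xylene balance: 179.85 + 0.287·P = 0.336·(226.8 + P)
(0.287 − 0.336)·P = 0.336×226.8 − 179.85 = -103.65
P = -103.65 / -0.049 = 2115.3 kg/s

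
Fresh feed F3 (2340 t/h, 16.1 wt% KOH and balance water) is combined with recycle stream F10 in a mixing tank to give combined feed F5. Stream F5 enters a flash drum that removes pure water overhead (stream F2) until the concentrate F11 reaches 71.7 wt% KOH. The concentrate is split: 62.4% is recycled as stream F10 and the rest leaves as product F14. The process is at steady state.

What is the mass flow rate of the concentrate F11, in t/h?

Overall KOH balance (none leaves overhead): KOH in fresh feed = KOH in product, i.e. 2340×0.161 = (1−0.624)·F11·0.717.
F11 = 376.74/(0.717×0.376) = 1397.4 t/h.

1397 t/h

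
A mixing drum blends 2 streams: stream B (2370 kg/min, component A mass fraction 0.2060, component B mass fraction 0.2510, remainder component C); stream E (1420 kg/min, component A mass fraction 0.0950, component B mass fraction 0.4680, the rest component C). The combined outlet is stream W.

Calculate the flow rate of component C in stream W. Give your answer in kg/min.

component C out = component C in = 2370×0.543 + 1420×0.437 = 1907.5 kg/min.

1907 kg/min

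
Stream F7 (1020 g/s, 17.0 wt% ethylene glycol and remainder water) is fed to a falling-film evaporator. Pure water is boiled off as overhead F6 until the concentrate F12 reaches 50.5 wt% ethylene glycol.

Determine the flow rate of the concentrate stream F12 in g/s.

343.4 g/s

ethylene glycol is conserved: 1020×0.170 = 173.4 g/s all reports to the concentrate.
Concentrate = 173.4/(target fraction) = 343.37 g/s.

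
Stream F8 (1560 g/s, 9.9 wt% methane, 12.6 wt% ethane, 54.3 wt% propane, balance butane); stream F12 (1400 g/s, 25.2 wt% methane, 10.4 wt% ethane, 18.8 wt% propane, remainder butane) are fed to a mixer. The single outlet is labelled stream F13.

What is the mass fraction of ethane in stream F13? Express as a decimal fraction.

0.116

Total flow out = 1560 + 1400 = 2960 g/s.
ethane in = 1560×0.126 + 1400×0.104 = 342.16 g/s.
ethane mass fraction in F13 = 342.16/2960 = 0.116.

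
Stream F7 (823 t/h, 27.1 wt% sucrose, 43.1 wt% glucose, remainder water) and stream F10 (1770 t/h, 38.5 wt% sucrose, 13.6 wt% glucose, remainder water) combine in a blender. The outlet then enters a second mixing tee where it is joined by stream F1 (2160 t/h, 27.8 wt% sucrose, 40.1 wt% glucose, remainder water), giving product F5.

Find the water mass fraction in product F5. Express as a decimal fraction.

0.3759

Overall, product flow = 4753 t/h.
water in = 823×0.298 + 1770×0.479 + 2160×0.321 = 1786.4 t/h.
water fraction in F5 = 0.3759.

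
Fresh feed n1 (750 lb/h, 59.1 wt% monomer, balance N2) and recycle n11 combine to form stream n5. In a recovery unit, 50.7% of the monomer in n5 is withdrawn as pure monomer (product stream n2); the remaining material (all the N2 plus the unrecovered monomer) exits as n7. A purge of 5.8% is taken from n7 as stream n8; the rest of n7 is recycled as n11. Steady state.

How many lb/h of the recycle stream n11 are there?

N2 enters only via n1 and leaves only via the purge: 750×0.409 = 0.058×(N2 in n7), and the recovery unit passes all N2, so N2 in n5 = N2 in n7 = 5288.8 lb/h.
monomer in n5: m_A = 750×0.591 + (1−0.058)·(1−0.507)·m_A, so m_A = 443.25/0.5356 = 827.59 lb/h.
n7 = (1−0.507)×827.59 + 5288.8 = 5696.8 lb/h.
Recycle n11 = (1−0.058)×5696.8 = 5366.4 lb/h.

5366 lb/h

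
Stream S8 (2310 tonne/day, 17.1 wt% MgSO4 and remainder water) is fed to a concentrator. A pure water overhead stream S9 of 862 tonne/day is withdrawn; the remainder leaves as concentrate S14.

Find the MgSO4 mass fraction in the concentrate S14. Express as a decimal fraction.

MgSO4 is not removed: 2310×0.171 = 395.01 tonne/day of MgSO4 enters S14.
Concentrate = 2310 − 862 = 1448 tonne/day.
Mass fraction = 395.01/1448 = 0.273.

0.273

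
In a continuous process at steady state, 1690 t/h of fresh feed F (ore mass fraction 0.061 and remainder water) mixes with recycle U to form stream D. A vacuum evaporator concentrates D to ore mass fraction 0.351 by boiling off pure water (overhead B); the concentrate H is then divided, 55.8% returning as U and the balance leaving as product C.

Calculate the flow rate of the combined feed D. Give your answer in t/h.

2061 t/h

Overall ore balance (none leaves overhead): ore in fresh feed = ore in product, i.e. 1690×0.061 = (1−0.558)·H·0.351.
H = 103.09/(0.351×0.442) = 664.49 t/h.
Recycle U = 0.558×664.49 = 370.78 t/h.
Combined feed D = 1690 + 370.78 = 2060.8 t/h.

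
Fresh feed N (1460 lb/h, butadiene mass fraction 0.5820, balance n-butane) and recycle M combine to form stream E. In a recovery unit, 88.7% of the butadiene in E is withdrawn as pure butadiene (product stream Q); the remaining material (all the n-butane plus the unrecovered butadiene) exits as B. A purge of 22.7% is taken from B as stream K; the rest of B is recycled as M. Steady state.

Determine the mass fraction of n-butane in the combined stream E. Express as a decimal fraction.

0.7428

n-butane enters only via N and leaves only via the purge: 1460×0.418 = 0.227×(n-butane in B), and the recovery unit passes all n-butane, so n-butane in E = n-butane in B = 2688.5 lb/h.
butadiene in E: m_A = 1460×0.582 + (1−0.227)·(1−0.887)·m_A, so m_A = 849.72/0.9127 = 931.05 lb/h.
E = 931.05 + 2688.5 = 3619.5 lb/h.
n-butane fraction in E = 2688.5/3619.5 = 0.7428.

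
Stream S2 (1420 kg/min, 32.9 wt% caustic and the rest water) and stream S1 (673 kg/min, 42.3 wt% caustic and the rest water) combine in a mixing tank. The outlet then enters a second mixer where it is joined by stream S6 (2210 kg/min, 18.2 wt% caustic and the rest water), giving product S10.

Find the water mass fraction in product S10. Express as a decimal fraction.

0.7318

Overall, product flow = 4303 kg/min.
water in = 1420×0.671 + 673×0.577 + 2210×0.818 = 3148.9 kg/min.
water fraction in S10 = 0.7318.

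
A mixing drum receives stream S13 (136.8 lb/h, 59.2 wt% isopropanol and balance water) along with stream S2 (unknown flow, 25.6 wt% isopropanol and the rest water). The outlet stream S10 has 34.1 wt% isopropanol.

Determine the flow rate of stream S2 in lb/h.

Let S2 be the unknown flow. Total out = 136.8 + S2.
isopropanol balance: 80.986 + 0.256·S2 = 0.341·(136.8 + S2)
(0.256 − 0.341)·S2 = 0.341×136.8 − 80.986 = -34.337
S2 = -34.337 / -0.085 = 403.96 lb/h

404 lb/h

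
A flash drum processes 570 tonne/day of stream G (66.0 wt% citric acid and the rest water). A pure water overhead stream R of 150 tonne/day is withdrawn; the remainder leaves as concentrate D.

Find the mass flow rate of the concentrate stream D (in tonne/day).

Concentrate = 570 − 150 = 420 tonne/day.

420 tonne/day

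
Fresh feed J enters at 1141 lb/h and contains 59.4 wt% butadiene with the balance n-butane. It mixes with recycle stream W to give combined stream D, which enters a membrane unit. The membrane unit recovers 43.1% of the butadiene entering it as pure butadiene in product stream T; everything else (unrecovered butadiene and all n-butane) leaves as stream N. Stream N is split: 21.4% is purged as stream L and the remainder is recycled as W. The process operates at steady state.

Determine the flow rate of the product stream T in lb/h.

528.5 lb/h

butadiene in D: m_A = 1141×0.594 + (1−0.214)·(1−0.431)·m_A, so m_A = 677.75/0.5528 = 1226.1 lb/h.
Product T = 0.431×1226.1 = 528.46 lb/h.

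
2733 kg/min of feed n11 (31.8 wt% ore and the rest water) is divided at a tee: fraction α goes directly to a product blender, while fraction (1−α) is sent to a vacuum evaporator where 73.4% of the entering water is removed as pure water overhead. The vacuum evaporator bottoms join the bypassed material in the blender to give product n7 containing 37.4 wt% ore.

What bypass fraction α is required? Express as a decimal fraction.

All 2733×0.318 = 869.09 kg/min of ore reaches n7, so n7 = 869.09/0.374 = 2323.8 kg/min and vapour = 409.22 kg/min.
The evaporator receives (1−α)·2733 of feed at 0.682 water and removes 0.734 of that water:
0.734×0.682×(1−α)×2733 = 409.22
(1−α) = 409.22/1368.1 = 0.2991;  α = 0.7009.

0.701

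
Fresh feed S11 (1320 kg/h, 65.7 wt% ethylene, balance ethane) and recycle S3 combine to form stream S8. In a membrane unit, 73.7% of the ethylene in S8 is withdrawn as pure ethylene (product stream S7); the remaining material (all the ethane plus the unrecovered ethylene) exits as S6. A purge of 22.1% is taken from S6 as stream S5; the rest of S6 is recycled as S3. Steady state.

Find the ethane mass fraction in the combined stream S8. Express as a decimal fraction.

ethane enters only via S11 and leaves only via the purge: 1320×0.343 = 0.221×(ethane in S6), and the membrane unit passes all ethane, so ethane in S8 = ethane in S6 = 2048.7 kg/h.
ethylene in S8: m_A = 1320×0.657 + (1−0.221)·(1−0.737)·m_A, so m_A = 867.24/0.7951 = 1090.7 kg/h.
S8 = 1090.7 + 2048.7 = 3139.4 kg/h.
ethane fraction in S8 = 2048.7/3139.4 = 0.653.

0.653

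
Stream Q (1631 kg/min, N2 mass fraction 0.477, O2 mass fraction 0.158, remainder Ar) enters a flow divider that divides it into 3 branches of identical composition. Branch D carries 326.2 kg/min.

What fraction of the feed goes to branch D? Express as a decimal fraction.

Fraction to D = 326.2/1631 = 0.2000.

0.200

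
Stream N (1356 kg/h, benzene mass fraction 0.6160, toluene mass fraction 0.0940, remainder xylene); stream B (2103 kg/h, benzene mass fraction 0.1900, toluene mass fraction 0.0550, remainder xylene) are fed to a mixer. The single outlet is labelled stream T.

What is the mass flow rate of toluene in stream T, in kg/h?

243.1 kg/h

toluene out = toluene in = 1356×0.094 + 2103×0.055 = 243.13 kg/h.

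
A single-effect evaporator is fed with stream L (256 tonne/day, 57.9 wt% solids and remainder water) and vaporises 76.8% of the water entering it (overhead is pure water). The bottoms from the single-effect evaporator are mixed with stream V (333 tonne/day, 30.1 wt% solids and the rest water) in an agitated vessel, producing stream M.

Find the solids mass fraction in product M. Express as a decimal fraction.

0.491

Vapour removed = 0.768×0.421×256 = 82.772 tonne/day; concentrate = 173.23 tonne/day.
solids reaching the mixer = 148.22 (from concentrate) + 333×0.301 = 248.46 tonne/day.
Product flow = 173.23 + 333 = 506.23 tonne/day; solids fraction = 0.491.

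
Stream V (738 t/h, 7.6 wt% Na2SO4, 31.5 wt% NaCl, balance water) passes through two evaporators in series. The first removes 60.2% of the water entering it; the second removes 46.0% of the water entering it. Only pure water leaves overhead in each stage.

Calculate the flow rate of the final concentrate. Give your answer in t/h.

water in feed = 738×0.609 = 449.44 t/h.
After stage 1: water left = (1−0.602)×449.44 = 178.88; stream total = 467.44 t/h.
After stage 2: water left = (1−0.460)×178.88 = 96.594; final concentrate = 385.15 t/h.

385.2 t/h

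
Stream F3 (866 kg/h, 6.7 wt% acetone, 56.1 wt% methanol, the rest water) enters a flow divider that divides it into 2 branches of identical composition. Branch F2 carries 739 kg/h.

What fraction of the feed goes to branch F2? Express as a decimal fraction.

Fraction to F2 = 739/866 = 0.8533.

0.853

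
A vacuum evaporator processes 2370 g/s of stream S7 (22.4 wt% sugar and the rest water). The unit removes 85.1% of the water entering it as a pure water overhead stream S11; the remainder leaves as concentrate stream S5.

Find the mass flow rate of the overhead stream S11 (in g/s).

water entering = 2370×0.776 = 1839.1 g/s; overhead removed = 0.851×1839.1 = 1565.1 g/s.

1565 g/s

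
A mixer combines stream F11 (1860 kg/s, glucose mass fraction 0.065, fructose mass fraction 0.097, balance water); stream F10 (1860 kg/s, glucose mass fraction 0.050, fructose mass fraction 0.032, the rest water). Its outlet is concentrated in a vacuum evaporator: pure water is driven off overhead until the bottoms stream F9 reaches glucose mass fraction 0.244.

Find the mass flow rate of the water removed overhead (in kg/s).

glucose entering = 1860×0.065 + 1860×0.050 = 213.9 kg/s.
All glucose reports to F9, so F9 = 213.9/0.244 = 876.64 kg/s.
Total feed = 3720 kg/s; overhead = 3720 − 876.64 = 2843.4 kg/s.

2843 kg/s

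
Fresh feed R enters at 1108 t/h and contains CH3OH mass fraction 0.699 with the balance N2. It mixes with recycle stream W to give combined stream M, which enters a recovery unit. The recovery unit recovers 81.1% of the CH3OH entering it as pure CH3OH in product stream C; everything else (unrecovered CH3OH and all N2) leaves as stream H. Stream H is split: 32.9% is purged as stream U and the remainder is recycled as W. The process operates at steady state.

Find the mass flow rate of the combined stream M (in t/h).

1901 t/h

N2 enters only via R and leaves only via the purge: 1108×0.301 = 0.329×(N2 in H), and the recovery unit passes all N2, so N2 in M = N2 in H = 1013.7 t/h.
CH3OH in M: m_A = 1108×0.699 + (1−0.329)·(1−0.811)·m_A, so m_A = 774.49/0.8732 = 886.98 t/h.
M = 886.98 + 1013.7 = 1900.7 t/h.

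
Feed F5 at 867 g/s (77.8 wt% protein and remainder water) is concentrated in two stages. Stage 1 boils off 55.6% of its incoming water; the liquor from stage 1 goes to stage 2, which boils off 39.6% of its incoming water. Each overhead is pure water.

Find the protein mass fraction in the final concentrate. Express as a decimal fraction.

water in feed = 867×0.222 = 192.47 g/s.
After stage 1: water left = (1−0.556)×192.47 = 85.458; stream total = 759.98 g/s.
After stage 2: water left = (1−0.396)×85.458 = 51.617; final concentrate = 726.14 g/s.
protein fraction = 674.53/726.14 = 0.929.

0.929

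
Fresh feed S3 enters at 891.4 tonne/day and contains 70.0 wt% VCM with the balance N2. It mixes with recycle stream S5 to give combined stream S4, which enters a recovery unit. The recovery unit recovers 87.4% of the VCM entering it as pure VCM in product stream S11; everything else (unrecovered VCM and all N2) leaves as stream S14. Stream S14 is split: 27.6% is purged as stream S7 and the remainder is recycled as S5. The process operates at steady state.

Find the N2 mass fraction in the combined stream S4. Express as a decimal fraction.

0.585

N2 enters only via S3 and leaves only via the purge: 891.4×0.300 = 0.276×(N2 in S14), and the recovery unit passes all N2, so N2 in S4 = N2 in S14 = 968.91 tonne/day.
VCM in S4: m_A = 891.4×0.700 + (1−0.276)·(1−0.874)·m_A, so m_A = 623.98/0.9088 = 686.62 tonne/day.
S4 = 686.62 + 968.91 = 1655.5 tonne/day.
N2 fraction in S4 = 968.91/1655.5 = 0.585.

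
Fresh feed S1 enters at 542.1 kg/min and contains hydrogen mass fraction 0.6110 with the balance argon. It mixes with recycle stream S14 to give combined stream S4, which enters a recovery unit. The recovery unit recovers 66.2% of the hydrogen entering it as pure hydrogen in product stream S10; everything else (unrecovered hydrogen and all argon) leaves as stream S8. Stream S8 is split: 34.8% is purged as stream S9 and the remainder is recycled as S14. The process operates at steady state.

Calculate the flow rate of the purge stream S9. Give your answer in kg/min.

argon enters only via S1 and leaves only via the purge: 542.1×0.389 = 0.348×(argon in S8), and the recovery unit passes all argon, so argon in S4 = argon in S8 = 605.97 kg/min.
hydrogen in S4: m_A = 542.1×0.611 + (1−0.348)·(1−0.662)·m_A, so m_A = 331.22/0.7796 = 424.85 kg/min.
S8 = (1−0.662)×424.85 + 605.97 = 749.57 kg/min.
Purge S9 = 0.348×749.57 = 260.85 kg/min.

260.8 kg/min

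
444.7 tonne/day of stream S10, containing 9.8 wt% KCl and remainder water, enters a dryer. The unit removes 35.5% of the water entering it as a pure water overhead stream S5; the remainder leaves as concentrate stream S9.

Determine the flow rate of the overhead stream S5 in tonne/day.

142.4 tonne/day

water entering = 444.7×0.902 = 401.12 tonne/day; overhead removed = 0.355×401.12 = 142.4 tonne/day.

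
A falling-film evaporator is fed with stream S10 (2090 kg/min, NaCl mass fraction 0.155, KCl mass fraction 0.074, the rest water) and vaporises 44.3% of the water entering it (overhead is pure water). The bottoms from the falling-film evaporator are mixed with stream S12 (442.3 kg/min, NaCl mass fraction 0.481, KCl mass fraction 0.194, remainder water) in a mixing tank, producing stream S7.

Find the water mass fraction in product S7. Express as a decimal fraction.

Vapour removed = 0.443×0.771×2090 = 713.85 kg/min; concentrate = 1376.2 kg/min.
water reaching the mixer = 897.54 (from concentrate) + 442.3×0.325 = 1041.3 kg/min.
Product flow = 1376.2 + 442.3 = 1818.5 kg/min; water fraction = 0.573.

0.573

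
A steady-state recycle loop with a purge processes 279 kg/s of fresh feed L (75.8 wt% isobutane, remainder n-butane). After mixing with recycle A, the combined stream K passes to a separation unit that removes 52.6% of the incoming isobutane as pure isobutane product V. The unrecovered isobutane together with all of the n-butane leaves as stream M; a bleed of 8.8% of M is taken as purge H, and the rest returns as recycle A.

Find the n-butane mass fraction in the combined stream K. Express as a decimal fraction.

n-butane enters only via L and leaves only via the purge: 279×0.242 = 0.088×(n-butane in M), and the separation unit passes all n-butane, so n-butane in K = n-butane in M = 767.25 kg/s.
isobutane in K: m_A = 279×0.758 + (1−0.088)·(1−0.526)·m_A, so m_A = 211.48/0.5677 = 372.52 kg/s.
K = 372.52 + 767.25 = 1139.8 kg/s.
n-butane fraction in K = 767.25/1139.8 = 0.673.

0.673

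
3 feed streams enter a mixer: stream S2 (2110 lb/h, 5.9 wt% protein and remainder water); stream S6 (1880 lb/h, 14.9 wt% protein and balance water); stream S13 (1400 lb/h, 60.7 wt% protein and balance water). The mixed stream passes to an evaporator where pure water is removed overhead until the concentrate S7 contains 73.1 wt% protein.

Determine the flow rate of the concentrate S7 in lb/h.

protein entering = 2110×0.059 + 1880×0.149 + 1400×0.607 = 1254.4 lb/h.
All protein reports to S7, so S7 = 1254.4/0.731 = 1716 lb/h.

1716 lb/h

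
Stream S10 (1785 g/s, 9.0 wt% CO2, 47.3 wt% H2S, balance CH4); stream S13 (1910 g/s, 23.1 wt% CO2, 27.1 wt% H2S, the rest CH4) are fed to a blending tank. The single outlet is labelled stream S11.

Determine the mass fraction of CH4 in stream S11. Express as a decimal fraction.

Total flow out = 1785 + 1910 = 3695 g/s.
CH4 in = 1785×0.437 + 1910×0.498 = 1731.2 g/s.
CH4 mass fraction in S11 = 1731.2/3695 = 0.469.

0.469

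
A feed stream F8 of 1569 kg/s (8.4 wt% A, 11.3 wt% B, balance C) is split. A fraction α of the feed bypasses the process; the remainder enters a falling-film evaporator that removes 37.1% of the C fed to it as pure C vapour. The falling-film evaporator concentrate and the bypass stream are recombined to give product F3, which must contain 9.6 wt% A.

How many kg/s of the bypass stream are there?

910.7 kg/s

All 1569×0.084 = 131.8 kg/s of A reaches F3, so F3 = 131.8/0.096 = 1372.9 kg/s and vapour = 196.12 kg/s.
The evaporator receives (1−α)·1569 of feed at 0.803 C and removes 0.371 of that C:
0.371×0.803×(1−α)×1569 = 196.12
(1−α) = 196.12/467.43 = 0.4196;  α = 0.5804.
Bypass flow = 0.5804×1569 = 910.67 kg/s.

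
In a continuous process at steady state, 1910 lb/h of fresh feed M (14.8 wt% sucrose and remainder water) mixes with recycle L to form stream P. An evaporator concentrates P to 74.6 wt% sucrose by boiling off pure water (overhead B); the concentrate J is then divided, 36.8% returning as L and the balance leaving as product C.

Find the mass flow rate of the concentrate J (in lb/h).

599.6 lb/h

Overall sucrose balance (none leaves overhead): sucrose in fresh feed = sucrose in product, i.e. 1910×0.148 = (1−0.368)·J·0.746.
J = 282.68/(0.746×0.632) = 599.57 lb/h.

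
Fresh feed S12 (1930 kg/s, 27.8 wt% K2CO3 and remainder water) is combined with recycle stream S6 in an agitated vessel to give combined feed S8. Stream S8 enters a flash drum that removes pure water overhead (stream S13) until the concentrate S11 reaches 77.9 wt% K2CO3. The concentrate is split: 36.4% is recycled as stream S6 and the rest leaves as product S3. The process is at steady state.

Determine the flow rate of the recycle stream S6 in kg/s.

394.2 kg/s

Overall K2CO3 balance (none leaves overhead): K2CO3 in fresh feed = K2CO3 in product, i.e. 1930×0.278 = (1−0.364)·S11·0.779.
S11 = 536.54/(0.779×0.636) = 1082.9 kg/s.
Recycle S6 = 0.364×1082.9 = 394.19 kg/s.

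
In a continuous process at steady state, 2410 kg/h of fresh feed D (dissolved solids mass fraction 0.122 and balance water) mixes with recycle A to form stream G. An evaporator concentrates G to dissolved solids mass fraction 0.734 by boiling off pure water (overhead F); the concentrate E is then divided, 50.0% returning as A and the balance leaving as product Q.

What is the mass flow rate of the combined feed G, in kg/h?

2811 kg/h

Overall dissolved solids balance (none leaves overhead): dissolved solids in fresh feed = dissolved solids in product, i.e. 2410×0.122 = (1−0.500)·E·0.734.
E = 294.02/(0.734×0.500) = 801.14 kg/h.
Recycle A = 0.500×801.14 = 400.57 kg/h.
Combined feed G = 2410 + 400.57 = 2810.6 kg/h.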